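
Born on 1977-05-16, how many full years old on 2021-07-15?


Birth: 1977-05-16
Reference: 2021-07-15
Year difference: 2021 - 1977 = 44

44 years old


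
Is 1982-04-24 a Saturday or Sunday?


Anchor: Jan 1, 1982. With p = 1982 - 1 = 1981: (p + p//4 - p//100 + p//400) mod 7 = (1981 + 495 - 19 + 4) mod 7 = 2461 mod 7 = 4 -> Friday (Mon=0 ... Sun=6)
Day of year: 114; offset = 113
Weekday index = (4 + 113) mod 7 = 5 -> Saturday
Weekend days: Saturday, Sunday

Yes


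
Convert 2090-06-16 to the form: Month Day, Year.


ISO 2090-06-16 parses as year=2090, month=06, day=16
Month 6 -> June

June 16, 2090


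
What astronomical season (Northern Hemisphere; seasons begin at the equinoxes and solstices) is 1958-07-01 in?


Date: July 1
Astronomical Summer (approx.; exact equinox/solstice day varies by year): June 21 to September 21
July 1 falls within the Summer window

Summer


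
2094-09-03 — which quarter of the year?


Month: September (month 9)
Q1: Jan-Mar, Q2: Apr-Jun, Q3: Jul-Sep, Q4: Oct-Dec

Q3


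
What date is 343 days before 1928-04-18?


Start: 1928-04-18, subtract 343 days
Back 18 days from April 18 reaches March 31, 1928 -> 325 left
March 1928 has 31 days -> back to February 29, 1928 -> 294 left
February 1928 has 29 days -> back to January 31, 1928 -> 265 left
January 1928 has 31 days -> back to December 31, 1927 -> 234 left
December 1927 has 31 days -> back to November 30, 1927 -> 203 left
November 1927 has 30 days -> back to October 31, 1927 -> 173 left
October 1927 has 31 days -> back to September 30, 1927 -> 142 left
September 1927 has 30 days -> back to August 31, 1927 -> 112 left
August 1927 has 31 days -> back to July 31, 1927 -> 81 left
July 1927 has 31 days -> back to June 30, 1927 -> 50 left
June 1927 has 30 days -> back to May 31, 1927 -> 20 left
May 1927: 31 - 20 = 11 -> lands on May 11

Result: 1927-05-11


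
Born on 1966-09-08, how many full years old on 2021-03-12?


Birth: 1966-09-08
Reference: 2021-03-12
Year difference: 2021 - 1966 = 55
Birthday not yet reached in 2021, subtract 1

54 years old


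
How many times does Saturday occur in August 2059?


August 2059 has 31 days
Anchor: Jan 1, 2059. With p = 2059 - 1 = 2058: (p + p//4 - p//100 + p//400) mod 7 = (2058 + 514 - 20 + 5) mod 7 = 2557 mod 7 = 2 -> Wednesday (Mon=0 ... Sun=6)
Days before August (Jan-Jul): 212; August 1 index = (2 + 212) mod 7 = 4 -> Friday
First Saturday is August 2
Saturdays: 2, 9, 16, 23, 30

5 Saturdays


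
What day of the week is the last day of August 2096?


August 2096 has 31 days
Anchor: Jan 1, 2096. With p = 2096 - 1 = 2095: (p + p//4 - p//100 + p//400) mod 7 = (2095 + 523 - 20 + 5) mod 7 = 2603 mod 7 = 6 -> Sunday (Mon=0 ... Sun=6)
Days before August (Jan-Jul): 213; August 1 index = (6 + 213) mod 7 = 2 -> Wednesday
Last day offset: 31 - 1 = 30 days
Weekday index = (2 + 30) mod 7 = 4

Friday, August 31


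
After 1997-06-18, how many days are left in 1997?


Day of year: 169 of 365
Remaining = 365 - 169

196 days


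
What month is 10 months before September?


September is month 9
9 - 10 = -1; wrap: -1 + 12 = 11

November


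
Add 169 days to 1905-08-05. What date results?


Start: 1905-08-05, add 169 days
August 1905 has 31 days: 31 - 5 = 26 days to August 31 -> 143 left
September 1905 has 30 days -> 113 left
October 1905 has 31 days -> 82 left
November 1905 has 30 days -> 52 left
December 1905 has 31 days -> 21 left
January 1906: 21 <= 31 -> lands on January 21

Result: 1906-01-21


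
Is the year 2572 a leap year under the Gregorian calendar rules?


Gregorian leap year rule: divisible by 4, but not by 100, unless also by 400.
2572 is divisible by 4 but not 100 -> leap year

Yes


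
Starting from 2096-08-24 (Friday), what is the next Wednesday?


Current: Friday
Target: Wednesday
Days ahead: 5

Next Wednesday: 2096-08-29


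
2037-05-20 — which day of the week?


Date: May 20, 2037
Anchor: Jan 1, 2037. With p = 2037 - 1 = 2036: (p + p//4 - p//100 + p//400) mod 7 = (2036 + 509 - 20 + 5) mod 7 = 2530 mod 7 = 3 -> Thursday (Mon=0 ... Sun=6)
Days before May (Jan-Apr): 120; offset = 120 + 20 - 1 = 139
Weekday index = (3 + 139) mod 7 = 2

Day of the week: Wednesday


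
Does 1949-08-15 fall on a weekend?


Anchor: Jan 1, 1949. With p = 1949 - 1 = 1948: (p + p//4 - p//100 + p//400) mod 7 = (1948 + 487 - 19 + 4) mod 7 = 2420 mod 7 = 5 -> Saturday (Mon=0 ... Sun=6)
Day of year: 227; offset = 226
Weekday index = (5 + 226) mod 7 = 0 -> Monday
Weekend days: Saturday, Sunday

No


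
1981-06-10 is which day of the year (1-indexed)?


Date: June 10, 1981
Days in months 1 through 5: 151
Plus 10 days in June

Day of year: 161


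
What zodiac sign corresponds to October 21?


Date: October 21
Conventional tropical zodiac dates: Libra from September 23 onward; Scorpio starts October 23
October 21 falls within the Libra range

Libra


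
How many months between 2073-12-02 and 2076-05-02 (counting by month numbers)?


From December 2073 to May 2076
3 years * 12 = 36 months, minus 7 months = 29

29 months


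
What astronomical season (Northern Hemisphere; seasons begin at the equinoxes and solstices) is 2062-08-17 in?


Date: August 17
Astronomical Summer (approx.; exact equinox/solstice day varies by year): June 21 to September 21
August 17 falls within the Summer window

Summer


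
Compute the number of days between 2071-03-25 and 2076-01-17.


From 2071-03-25 to 2076-01-17
2071-03-25: days before March = 31 + 28 = 59 (2071 is not a leap year); day of year = 59 + 25 = 84
2076-01-17: day of year = 17
Rest of 2071: 365 - 84 = 281
Full years 2072 (366), 2073 (365), 2074 (365), 2075 (365): 1461
Total = 281 + 1461 + 17 = 1759

1759 days


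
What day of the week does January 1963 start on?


Target: January 1, 1963
Anchor: Jan 1, 1963. With p = 1963 - 1 = 1962: (p + p//4 - p//100 + p//400) mod 7 = (1962 + 490 - 19 + 4) mod 7 = 2437 mod 7 = 1 -> Tuesday (Mon=0 ... Sun=6)
Offset from anchor: 0 days
Weekday index = (1 + 0) mod 7 = 1

Tuesday


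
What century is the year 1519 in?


Century = (year - 1) // 100 + 1
= (1519 - 1) // 100 + 1
= 1518 // 100 + 1
= 15 + 1

16th century


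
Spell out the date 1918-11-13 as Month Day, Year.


ISO 1918-11-13 parses as year=1918, month=11, day=13
Month 11 -> November

November 13, 1918


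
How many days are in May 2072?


May 2072

31 days


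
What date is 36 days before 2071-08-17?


Start: 2071-08-17, subtract 36 days
Back 17 days from August 17 reaches July 31, 2071 -> 19 left
July 2071: 31 - 19 = 12 -> lands on July 12

Result: 2071-07-12


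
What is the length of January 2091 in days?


January 2091

31 days


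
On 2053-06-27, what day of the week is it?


Date: June 27, 2053
Anchor: Jan 1, 2053. With p = 2053 - 1 = 2052: (p + p//4 - p//100 + p//400) mod 7 = (2052 + 513 - 20 + 5) mod 7 = 2550 mod 7 = 2 -> Wednesday (Mon=0 ... Sun=6)
Days before June (Jan-May): 151; offset = 151 + 27 - 1 = 177
Weekday index = (2 + 177) mod 7 = 4

Day of the week: Friday


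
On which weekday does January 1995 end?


January 1995 has 31 days
Anchor: Jan 1, 1995. With p = 1995 - 1 = 1994: (p + p//4 - p//100 + p//400) mod 7 = (1994 + 498 - 19 + 4) mod 7 = 2477 mod 7 = 6 -> Sunday (Mon=0 ... Sun=6)
January 1 is the anchor itself -> Sunday
Last day offset: 31 - 1 = 30 days
Weekday index = (6 + 30) mod 7 = 1

Tuesday, January 31


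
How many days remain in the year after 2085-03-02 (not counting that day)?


Day of year: 61 of 365
Remaining = 365 - 61

304 days


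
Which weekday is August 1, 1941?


Target: August 1, 1941
Anchor: Jan 1, 1941. With p = 1941 - 1 = 1940: (p + p//4 - p//100 + p//400) mod 7 = (1940 + 485 - 19 + 4) mod 7 = 2410 mod 7 = 2 -> Wednesday (Mon=0 ... Sun=6)
Days before August (Jan-Jul): 212 days
Weekday index = (2 + 212) mod 7 = 4

Friday


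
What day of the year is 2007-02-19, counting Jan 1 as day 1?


Date: February 19, 2007
Days in months 1 through 1: 31
Plus 19 days in February

Day of year: 50


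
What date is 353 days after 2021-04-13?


Start: 2021-04-13, add 353 days
April 2021 has 30 days: 30 - 13 = 17 days to April 30 -> 336 left
May 2021 has 31 days -> 305 left
June 2021 has 30 days -> 275 left
July 2021 has 31 days -> 244 left
August 2021 has 31 days -> 213 left
September 2021 has 30 days -> 183 left
October 2021 has 31 days -> 152 left
November 2021 has 30 days -> 122 left
December 2021 has 31 days -> 91 left
January 2022 has 31 days -> 60 left
February 2022 has 28 days -> 32 left
March 2022 has 31 days -> 1 left
April 2022: 1 <= 30 -> lands on April 1

Result: 2022-04-01


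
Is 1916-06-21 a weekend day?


Anchor: Jan 1, 1916. With p = 1916 - 1 = 1915: (p + p//4 - p//100 + p//400) mod 7 = (1915 + 478 - 19 + 4) mod 7 = 2378 mod 7 = 5 -> Saturday (Mon=0 ... Sun=6)
Day of year: 173; offset = 172
Weekday index = (5 + 172) mod 7 = 2 -> Wednesday
Weekend days: Saturday, Sunday

No


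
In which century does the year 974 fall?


Century = (year - 1) // 100 + 1
= (974 - 1) // 100 + 1
= 973 // 100 + 1
= 9 + 1

10th century


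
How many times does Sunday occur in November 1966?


November 1966 has 30 days
Anchor: Jan 1, 1966. With p = 1966 - 1 = 1965: (p + p//4 - p//100 + p//400) mod 7 = (1965 + 491 - 19 + 4) mod 7 = 2441 mod 7 = 5 -> Saturday (Mon=0 ... Sun=6)
Days before November (Jan-Oct): 304; November 1 index = (5 + 304) mod 7 = 1 -> Tuesday
First Sunday is November 6
Sundays: 6, 13, 20, 27

4 Sundays


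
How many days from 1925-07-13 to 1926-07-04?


From 1925-07-13 to 1926-07-04
1925-07-13: days before July = 31 + 28 + 31 + 30 + 31 + 30 = 181 (1925 is not a leap year); day of year = 181 + 13 = 194
1926-07-04: days before July = 31 + 28 + 31 + 30 + 31 + 30 = 181 (1926 is not a leap year); day of year = 181 + 4 = 185
Rest of 1925: 365 - 194 = 171
Total = 171 + 185 = 356

356 days


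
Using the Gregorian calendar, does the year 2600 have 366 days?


Gregorian leap year rule: divisible by 4, but not by 100, unless also by 400.
2600 is divisible by 100 but not 400 -> not a leap year

No


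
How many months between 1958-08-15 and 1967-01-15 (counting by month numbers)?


From August 1958 to January 1967
9 years * 12 = 108 months, minus 7 months = 101

101 months


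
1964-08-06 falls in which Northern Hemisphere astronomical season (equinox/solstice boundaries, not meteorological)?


Date: August 6
Astronomical Summer (approx.; exact equinox/solstice day varies by year): June 21 to September 21
August 6 falls within the Summer window

Summer


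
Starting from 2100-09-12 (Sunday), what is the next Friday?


Current: Sunday
Target: Friday
Days ahead: 5

Next Friday: 2100-09-17


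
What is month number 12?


Month 12 of 12

December


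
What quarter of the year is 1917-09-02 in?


Month: September (month 9)
Q1: Jan-Mar, Q2: Apr-Jun, Q3: Jul-Sep, Q4: Oct-Dec

Q3


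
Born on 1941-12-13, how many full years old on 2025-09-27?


Birth: 1941-12-13
Reference: 2025-09-27
Year difference: 2025 - 1941 = 84
Birthday not yet reached in 2025, subtract 1

83 years old


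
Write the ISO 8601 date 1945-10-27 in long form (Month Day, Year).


ISO 1945-10-27 parses as year=1945, month=10, day=27
Month 10 -> October

October 27, 1945


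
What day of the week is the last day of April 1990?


April 1990 has 30 days
Anchor: Jan 1, 1990. With p = 1990 - 1 = 1989: (p + p//4 - p//100 + p//400) mod 7 = (1989 + 497 - 19 + 4) mod 7 = 2471 mod 7 = 0 -> Monday (Mon=0 ... Sun=6)
Days before April (Jan-Mar): 90; April 1 index = (0 + 90) mod 7 = 6 -> Sunday
Last day offset: 30 - 1 = 29 days
Weekday index = (6 + 29) mod 7 = 0

Monday, April 30


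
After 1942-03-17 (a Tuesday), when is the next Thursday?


Current: Tuesday
Target: Thursday
Days ahead: 2

Next Thursday: 1942-03-19


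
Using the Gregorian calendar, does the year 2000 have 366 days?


Gregorian leap year rule: divisible by 4, but not by 100, unless also by 400.
2000 is divisible by 400 -> leap year

Yes


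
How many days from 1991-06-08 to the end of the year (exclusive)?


Day of year: 159 of 365
Remaining = 365 - 159

206 days


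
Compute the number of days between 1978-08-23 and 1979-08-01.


From 1978-08-23 to 1979-08-01
1978-08-23: days before August = 31 + 28 + 31 + 30 + 31 + 30 + 31 = 212 (1978 is not a leap year); day of year = 212 + 23 = 235
1979-08-01: days before August = 31 + 28 + 31 + 30 + 31 + 30 + 31 = 212 (1979 is not a leap year); day of year = 212 + 1 = 213
Rest of 1978: 365 - 235 = 130
Total = 130 + 213 = 343

343 days


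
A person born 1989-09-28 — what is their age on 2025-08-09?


Birth: 1989-09-28
Reference: 2025-08-09
Year difference: 2025 - 1989 = 36
Birthday not yet reached in 2025, subtract 1

35 years old


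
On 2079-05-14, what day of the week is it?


Date: May 14, 2079
Anchor: Jan 1, 2079. With p = 2079 - 1 = 2078: (p + p//4 - p//100 + p//400) mod 7 = (2078 + 519 - 20 + 5) mod 7 = 2582 mod 7 = 6 -> Sunday (Mon=0 ... Sun=6)
Days before May (Jan-Apr): 120; offset = 120 + 14 - 1 = 133
Weekday index = (6 + 133) mod 7 = 6

Day of the week: Sunday


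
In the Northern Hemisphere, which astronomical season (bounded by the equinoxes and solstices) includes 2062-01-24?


Date: January 24
Astronomical Winter (approx.; exact equinox/solstice day varies by year): December 21 to March 19
January 24 falls within the Winter window

Winter


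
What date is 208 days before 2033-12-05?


Start: 2033-12-05, subtract 208 days
Back 5 days from December 5 reaches November 30, 2033 -> 203 left
November 2033 has 30 days -> back to October 31, 2033 -> 173 left
October 2033 has 31 days -> back to September 30, 2033 -> 142 left
September 2033 has 30 days -> back to August 31, 2033 -> 112 left
August 2033 has 31 days -> back to July 31, 2033 -> 81 left
July 2033 has 31 days -> back to June 30, 2033 -> 50 left
June 2033 has 30 days -> back to May 31, 2033 -> 20 left
May 2033: 31 - 20 = 11 -> lands on May 11

Result: 2033-05-11


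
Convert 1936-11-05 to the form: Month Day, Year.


ISO 1936-11-05 parses as year=1936, month=11, day=05
Month 11 -> November

November 5, 1936


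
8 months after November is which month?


November is month 11
11 + 8 = 19; wrap: 19 - 12 = 7

July


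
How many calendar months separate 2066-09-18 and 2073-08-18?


From September 2066 to August 2073
7 years * 12 = 84 months, minus 1 month = 83

83 months


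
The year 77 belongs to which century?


Century = (year - 1) // 100 + 1
= (77 - 1) // 100 + 1
= 76 // 100 + 1
= 0 + 1

1st century


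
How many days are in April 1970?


April 1970

30 days


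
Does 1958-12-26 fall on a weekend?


Anchor: Jan 1, 1958. With p = 1958 - 1 = 1957: (p + p//4 - p//100 + p//400) mod 7 = (1957 + 489 - 19 + 4) mod 7 = 2431 mod 7 = 2 -> Wednesday (Mon=0 ... Sun=6)
Day of year: 360; offset = 359
Weekday index = (2 + 359) mod 7 = 4 -> Friday
Weekend days: Saturday, Sunday

No


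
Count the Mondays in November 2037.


November 2037 has 30 days
Anchor: Jan 1, 2037. With p = 2037 - 1 = 2036: (p + p//4 - p//100 + p//400) mod 7 = (2036 + 509 - 20 + 5) mod 7 = 2530 mod 7 = 3 -> Thursday (Mon=0 ... Sun=6)
Days before November (Jan-Oct): 304; November 1 index = (3 + 304) mod 7 = 6 -> Sunday
First Monday is November 2
Mondays: 2, 9, 16, 23, 30

5 Mondays


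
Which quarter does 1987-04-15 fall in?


Month: April (month 4)
Q1: Jan-Mar, Q2: Apr-Jun, Q3: Jul-Sep, Q4: Oct-Dec

Q2


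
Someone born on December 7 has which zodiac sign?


Date: December 7
Conventional tropical zodiac dates: Sagittarius from November 22 onward; Capricorn starts December 22
December 7 falls within the Sagittarius range

Sagittarius


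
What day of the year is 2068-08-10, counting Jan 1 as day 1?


Date: August 10, 2068
Days in months 1 through 7: 213
Plus 10 days in August

Day of year: 223


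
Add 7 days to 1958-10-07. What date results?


Start: 1958-10-07, add 7 days
October 1958 has 31 days; 7 + 7 = 14 stays within October

Result: 1958-10-14


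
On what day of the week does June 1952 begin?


Target: June 1, 1952
Anchor: Jan 1, 1952. With p = 1952 - 1 = 1951: (p + p//4 - p//100 + p//400) mod 7 = (1951 + 487 - 19 + 4) mod 7 = 2423 mod 7 = 1 -> Tuesday (Mon=0 ... Sun=6)
Days before June (Jan-May): 152 days
Weekday index = (1 + 152) mod 7 = 6

Sunday


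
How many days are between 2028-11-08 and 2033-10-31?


From 2028-11-08 to 2033-10-31
2028-11-08: days before November = 31 + 29 + 31 + 30 + 31 + 30 + 31 + 31 + 30 + 31 = 305 (2028 is a leap year); day of year = 305 + 8 = 313
2033-10-31: days before October = 31 + 28 + 31 + 30 + 31 + 30 + 31 + 31 + 30 = 273 (2033 is not a leap year); day of year = 273 + 31 = 304
Rest of 2028: 366 - 313 = 53
Full years 2029 (365), 2030 (365), 2031 (365), 2032 (366): 1461
Total = 53 + 1461 + 304 = 1818

1818 days


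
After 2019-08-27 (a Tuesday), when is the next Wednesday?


Current: Tuesday
Target: Wednesday
Days ahead: 1

Next Wednesday: 2019-08-28


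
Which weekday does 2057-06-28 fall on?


Date: June 28, 2057
Anchor: Jan 1, 2057. With p = 2057 - 1 = 2056: (p + p//4 - p//100 + p//400) mod 7 = (2056 + 514 - 20 + 5) mod 7 = 2555 mod 7 = 0 -> Monday (Mon=0 ... Sun=6)
Days before June (Jan-May): 151; offset = 151 + 28 - 1 = 178
Weekday index = (0 + 178) mod 7 = 3

Day of the week: Thursday


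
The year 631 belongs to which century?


Century = (year - 1) // 100 + 1
= (631 - 1) // 100 + 1
= 630 // 100 + 1
= 6 + 1

7th century


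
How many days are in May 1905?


May 1905

31 days


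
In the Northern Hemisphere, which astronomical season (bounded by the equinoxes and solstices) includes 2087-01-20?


Date: January 20
Astronomical Winter (approx.; exact equinox/solstice day varies by year): December 21 to March 19
January 20 falls within the Winter window

Winter


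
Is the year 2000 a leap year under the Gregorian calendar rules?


Gregorian leap year rule: divisible by 4, but not by 100, unless also by 400.
2000 is divisible by 400 -> leap year

Yes


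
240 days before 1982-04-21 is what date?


Start: 1982-04-21, subtract 240 days
Back 21 days from April 21 reaches March 31, 1982 -> 219 left
March 1982 has 31 days -> back to February 28, 1982 -> 188 left
February 1982 has 28 days -> back to January 31, 1982 -> 160 left
January 1982 has 31 days -> back to December 31, 1981 -> 129 left
December 1981 has 31 days -> back to November 30, 1981 -> 98 left
November 1981 has 30 days -> back to October 31, 1981 -> 68 left
October 1981 has 31 days -> back to September 30, 1981 -> 37 left
September 1981 has 30 days -> back to August 31, 1981 -> 7 left
August 1981: 31 - 7 = 24 -> lands on August 24

Result: 1981-08-24


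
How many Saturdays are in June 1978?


June 1978 has 30 days
Anchor: Jan 1, 1978. With p = 1978 - 1 = 1977: (p + p//4 - p//100 + p//400) mod 7 = (1977 + 494 - 19 + 4) mod 7 = 2456 mod 7 = 6 -> Sunday (Mon=0 ... Sun=6)
Days before June (Jan-May): 151; June 1 index = (6 + 151) mod 7 = 3 -> Thursday
First Saturday is June 3
Saturdays: 3, 10, 17, 24

4 Saturdays


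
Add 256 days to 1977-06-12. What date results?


Start: 1977-06-12, add 256 days
June 1977 has 30 days: 30 - 12 = 18 days to June 30 -> 238 left
July 1977 has 31 days -> 207 left
August 1977 has 31 days -> 176 left
September 1977 has 30 days -> 146 left
October 1977 has 31 days -> 115 left
November 1977 has 30 days -> 85 left
December 1977 has 31 days -> 54 left
January 1978 has 31 days -> 23 left
February 1978: 23 <= 28 -> lands on February 23

Result: 1978-02-23


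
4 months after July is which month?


July is month 7
7 + 4 = 11

November


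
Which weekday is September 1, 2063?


Target: September 1, 2063
Anchor: Jan 1, 2063. With p = 2063 - 1 = 2062: (p + p//4 - p//100 + p//400) mod 7 = (2062 + 515 - 20 + 5) mod 7 = 2562 mod 7 = 0 -> Monday (Mon=0 ... Sun=6)
Days before September (Jan-Aug): 243 days
Weekday index = (0 + 243) mod 7 = 5

Saturday


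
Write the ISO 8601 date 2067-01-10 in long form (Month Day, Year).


ISO 2067-01-10 parses as year=2067, month=01, day=10
Month 1 -> January

January 10, 2067


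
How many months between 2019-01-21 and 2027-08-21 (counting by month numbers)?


From January 2019 to August 2027
8 years * 12 = 96 months, plus 7 months = 103

103 months


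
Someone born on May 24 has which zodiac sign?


Date: May 24
Conventional tropical zodiac dates: Gemini from May 21 onward; Cancer starts June 21
May 24 falls within the Gemini range

Gemini


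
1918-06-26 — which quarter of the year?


Month: June (month 6)
Q1: Jan-Mar, Q2: Apr-Jun, Q3: Jul-Sep, Q4: Oct-Dec

Q2


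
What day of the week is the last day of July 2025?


July 2025 has 31 days
Anchor: Jan 1, 2025. With p = 2025 - 1 = 2024: (p + p//4 - p//100 + p//400) mod 7 = (2024 + 506 - 20 + 5) mod 7 = 2515 mod 7 = 2 -> Wednesday (Mon=0 ... Sun=6)
Days before July (Jan-Jun): 181; July 1 index = (2 + 181) mod 7 = 1 -> Tuesday
Last day offset: 31 - 1 = 30 days
Weekday index = (1 + 30) mod 7 = 3

Thursday, July 31


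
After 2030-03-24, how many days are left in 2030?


Day of year: 83 of 365
Remaining = 365 - 83

282 days


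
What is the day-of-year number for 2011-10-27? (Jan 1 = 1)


Date: October 27, 2011
Days in months 1 through 9: 273
Plus 27 days in October

Day of year: 300


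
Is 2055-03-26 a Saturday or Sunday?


Anchor: Jan 1, 2055. With p = 2055 - 1 = 2054: (p + p//4 - p//100 + p//400) mod 7 = (2054 + 513 - 20 + 5) mod 7 = 2552 mod 7 = 4 -> Friday (Mon=0 ... Sun=6)
Day of year: 85; offset = 84
Weekday index = (4 + 84) mod 7 = 4 -> Friday
Weekend days: Saturday, Sunday

No


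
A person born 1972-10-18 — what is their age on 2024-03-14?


Birth: 1972-10-18
Reference: 2024-03-14
Year difference: 2024 - 1972 = 52
Birthday not yet reached in 2024, subtract 1

51 years old


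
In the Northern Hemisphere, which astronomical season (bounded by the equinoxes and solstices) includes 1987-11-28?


Date: November 28
Astronomical Autumn (approx.; exact equinox/solstice day varies by year): September 22 to December 20
November 28 falls within the Autumn window

Autumn


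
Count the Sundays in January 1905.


January 1905 has 31 days
Anchor: Jan 1, 1905. With p = 1905 - 1 = 1904: (p + p//4 - p//100 + p//400) mod 7 = (1904 + 476 - 19 + 4) mod 7 = 2365 mod 7 = 6 -> Sunday (Mon=0 ... Sun=6)
January 1 is the anchor itself -> Sunday
First Sunday is January 1
Sundays: 1, 8, 15, 22, 29

5 Sundays


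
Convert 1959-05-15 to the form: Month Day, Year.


ISO 1959-05-15 parses as year=1959, month=05, day=15
Month 5 -> May

May 15, 1959


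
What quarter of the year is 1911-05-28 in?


Month: May (month 5)
Q1: Jan-Mar, Q2: Apr-Jun, Q3: Jul-Sep, Q4: Oct-Dec

Q2


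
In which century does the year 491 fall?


Century = (year - 1) // 100 + 1
= (491 - 1) // 100 + 1
= 490 // 100 + 1
= 4 + 1

5th century


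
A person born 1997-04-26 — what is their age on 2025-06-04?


Birth: 1997-04-26
Reference: 2025-06-04
Year difference: 2025 - 1997 = 28

28 years old


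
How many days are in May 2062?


May 2062

31 days


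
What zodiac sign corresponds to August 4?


Date: August 4
Conventional tropical zodiac dates: Leo from July 23 onward; Virgo starts August 23
August 4 falls within the Leo range

Leo


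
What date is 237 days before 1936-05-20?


Start: 1936-05-20, subtract 237 days
Back 20 days from May 20 reaches April 30, 1936 -> 217 left
April 1936 has 30 days -> back to March 31, 1936 -> 187 left
March 1936 has 31 days -> back to February 29, 1936 -> 156 left
February 1936 has 29 days -> back to January 31, 1936 -> 127 left
January 1936 has 31 days -> back to December 31, 1935 -> 96 left
December 1935 has 31 days -> back to November 30, 1935 -> 65 left
November 1935 has 30 days -> back to October 31, 1935 -> 35 left
October 1935 has 31 days -> back to September 30, 1935 -> 4 left
September 1935: 30 - 4 = 26 -> lands on September 26

Result: 1935-09-26


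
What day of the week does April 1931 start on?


Target: April 1, 1931
Anchor: Jan 1, 1931. With p = 1931 - 1 = 1930: (p + p//4 - p//100 + p//400) mod 7 = (1930 + 482 - 19 + 4) mod 7 = 2397 mod 7 = 3 -> Thursday (Mon=0 ... Sun=6)
Days before April (Jan-Mar): 90 days
Weekday index = (3 + 90) mod 7 = 2

Wednesday


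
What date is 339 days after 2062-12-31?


Start: 2062-12-31, add 339 days
December 31 is the last day of December 2062 -> 339 left
January 2063 has 31 days -> 308 left
February 2063 has 28 days -> 280 left
March 2063 has 31 days -> 249 left
April 2063 has 30 days -> 219 left
May 2063 has 31 days -> 188 left
June 2063 has 30 days -> 158 left
July 2063 has 31 days -> 127 left
August 2063 has 31 days -> 96 left
September 2063 has 30 days -> 66 left
October 2063 has 31 days -> 35 left
November 2063 has 30 days -> 5 left
December 2063: 5 <= 31 -> lands on December 5

Result: 2063-12-05


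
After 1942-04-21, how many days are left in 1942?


Day of year: 111 of 365
Remaining = 365 - 111

254 days


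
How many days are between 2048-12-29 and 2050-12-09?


From 2048-12-29 to 2050-12-09
2048-12-29: days before December = 31 + 29 + 31 + 30 + 31 + 30 + 31 + 31 + 30 + 31 + 30 = 335 (2048 is a leap year); day of year = 335 + 29 = 364
2050-12-09: days before December = 31 + 28 + 31 + 30 + 31 + 30 + 31 + 31 + 30 + 31 + 30 = 334 (2050 is not a leap year); day of year = 334 + 9 = 343
Rest of 2048: 366 - 364 = 2
Full years 2049 (365): 365
Total = 2 + 365 + 343 = 710

710 days


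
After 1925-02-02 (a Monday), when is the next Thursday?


Current: Monday
Target: Thursday
Days ahead: 3

Next Thursday: 1925-02-05


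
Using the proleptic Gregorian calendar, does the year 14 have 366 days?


Gregorian leap year rule: divisible by 4, but not by 100, unless also by 400.
14 is not divisible by 4 -> not a leap year

No


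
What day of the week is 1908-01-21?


Date: January 21, 1908
Anchor: Jan 1, 1908. With p = 1908 - 1 = 1907: (p + p//4 - p//100 + p//400) mod 7 = (1907 + 476 - 19 + 4) mod 7 = 2368 mod 7 = 2 -> Wednesday (Mon=0 ... Sun=6)
Days into year = 21 - 1 = 20
Weekday index = (2 + 20) mod 7 = 1

Day of the week: Tuesday


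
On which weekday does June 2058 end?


June 2058 has 30 days
Anchor: Jan 1, 2058. With p = 2058 - 1 = 2057: (p + p//4 - p//100 + p//400) mod 7 = (2057 + 514 - 20 + 5) mod 7 = 2556 mod 7 = 1 -> Tuesday (Mon=0 ... Sun=6)
Days before June (Jan-May): 151; June 1 index = (1 + 151) mod 7 = 5 -> Saturday
Last day offset: 30 - 1 = 29 days
Weekday index = (5 + 29) mod 7 = 6

Sunday, June 30


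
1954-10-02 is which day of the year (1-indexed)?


Date: October 2, 1954
Days in months 1 through 9: 273
Plus 2 days in October

Day of year: 275


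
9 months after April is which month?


April is month 4
4 + 9 = 13; wrap: 13 - 12 = 1

January


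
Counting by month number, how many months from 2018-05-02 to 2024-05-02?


From May 2018 to May 2024
6 years * 12 = 72 months = 72

72 months


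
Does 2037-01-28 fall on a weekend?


Anchor: Jan 1, 2037. With p = 2037 - 1 = 2036: (p + p//4 - p//100 + p//400) mod 7 = (2036 + 509 - 20 + 5) mod 7 = 2530 mod 7 = 3 -> Thursday (Mon=0 ... Sun=6)
Day of year: 28; offset = 27
Weekday index = (3 + 27) mod 7 = 2 -> Wednesday
Weekend days: Saturday, Sunday

No


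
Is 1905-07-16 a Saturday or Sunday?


Anchor: Jan 1, 1905. With p = 1905 - 1 = 1904: (p + p//4 - p//100 + p//400) mod 7 = (1904 + 476 - 19 + 4) mod 7 = 2365 mod 7 = 6 -> Sunday (Mon=0 ... Sun=6)
Day of year: 197; offset = 196
Weekday index = (6 + 196) mod 7 = 6 -> Sunday
Weekend days: Saturday, Sunday

Yes


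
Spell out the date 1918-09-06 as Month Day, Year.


ISO 1918-09-06 parses as year=1918, month=09, day=06
Month 9 -> September

September 6, 1918


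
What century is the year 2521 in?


Century = (year - 1) // 100 + 1
= (2521 - 1) // 100 + 1
= 2520 // 100 + 1
= 25 + 1

26th century


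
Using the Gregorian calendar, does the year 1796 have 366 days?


Gregorian leap year rule: divisible by 4, but not by 100, unless also by 400.
1796 is divisible by 4 but not 100 -> leap year

Yes


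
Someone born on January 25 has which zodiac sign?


Date: January 25
Conventional tropical zodiac dates: Aquarius from January 20 onward; Pisces starts February 19
January 25 falls within the Aquarius range

Aquarius


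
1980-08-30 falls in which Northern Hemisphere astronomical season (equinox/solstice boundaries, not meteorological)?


Date: August 30
Astronomical Summer (approx.; exact equinox/solstice day varies by year): June 21 to September 21
August 30 falls within the Summer window

Summer


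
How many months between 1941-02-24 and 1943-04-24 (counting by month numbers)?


From February 1941 to April 1943
2 years * 12 = 24 months, plus 2 months = 26

26 months


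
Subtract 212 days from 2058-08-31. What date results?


Start: 2058-08-31, subtract 212 days
Back 31 days from August 31 reaches July 31, 2058 -> 181 left
July 2058 has 31 days -> back to June 30, 2058 -> 150 left
June 2058 has 30 days -> back to May 31, 2058 -> 120 left
May 2058 has 31 days -> back to April 30, 2058 -> 89 left
April 2058 has 30 days -> back to March 31, 2058 -> 59 left
March 2058 has 31 days -> back to February 28, 2058 -> 28 left
February 2058 has 28 days -> back to January 31, 2058 -> 0 left
January 2058: 31 - 0 = 31 -> lands on January 31

Result: 2058-01-31


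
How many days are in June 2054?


June 2054

30 days


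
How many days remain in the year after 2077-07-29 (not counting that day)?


Day of year: 210 of 365
Remaining = 365 - 210

155 days


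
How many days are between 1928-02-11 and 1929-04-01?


From 1928-02-11 to 1929-04-01
1928-02-11: days before February = 31; day of year = 31 + 11 = 42
1929-04-01: days before April = 31 + 28 + 31 = 90 (1929 is not a leap year); day of year = 90 + 1 = 91
Rest of 1928: 366 - 42 = 324
Total = 324 + 91 = 415

415 days


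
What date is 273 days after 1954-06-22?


Start: 1954-06-22, add 273 days
June 1954 has 30 days: 30 - 22 = 8 days to June 30 -> 265 left
July 1954 has 31 days -> 234 left
August 1954 has 31 days -> 203 left
September 1954 has 30 days -> 173 left
October 1954 has 31 days -> 142 left
November 1954 has 30 days -> 112 left
December 1954 has 31 days -> 81 left
January 1955 has 31 days -> 50 left
February 1955 has 28 days -> 22 left
March 1955: 22 <= 31 -> lands on March 22

Result: 1955-03-22


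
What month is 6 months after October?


October is month 10
10 + 6 = 16; wrap: 16 - 12 = 4

April


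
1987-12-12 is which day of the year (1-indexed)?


Date: December 12, 1987
Days in months 1 through 11: 334
Plus 12 days in December

Day of year: 346


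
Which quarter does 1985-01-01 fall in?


Month: January (month 1)
Q1: Jan-Mar, Q2: Apr-Jun, Q3: Jul-Sep, Q4: Oct-Dec

Q1


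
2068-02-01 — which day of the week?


Date: February 1, 2068
Anchor: Jan 1, 2068. With p = 2068 - 1 = 2067: (p + p//4 - p//100 + p//400) mod 7 = (2067 + 516 - 20 + 5) mod 7 = 2568 mod 7 = 6 -> Sunday (Mon=0 ... Sun=6)
Days before February (Jan): 31; offset = 31 + 1 - 1 = 31
Weekday index = (6 + 31) mod 7 = 2

Day of the week: Wednesday


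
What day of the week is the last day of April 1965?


April 1965 has 30 days
Anchor: Jan 1, 1965. With p = 1965 - 1 = 1964: (p + p//4 - p//100 + p//400) mod 7 = (1964 + 491 - 19 + 4) mod 7 = 2440 mod 7 = 4 -> Friday (Mon=0 ... Sun=6)
Days before April (Jan-Mar): 90; April 1 index = (4 + 90) mod 7 = 3 -> Thursday
Last day offset: 30 - 1 = 29 days
Weekday index = (3 + 29) mod 7 = 4

Friday, April 30


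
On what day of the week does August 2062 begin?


Target: August 1, 2062
Anchor: Jan 1, 2062. With p = 2062 - 1 = 2061: (p + p//4 - p//100 + p//400) mod 7 = (2061 + 515 - 20 + 5) mod 7 = 2561 mod 7 = 6 -> Sunday (Mon=0 ... Sun=6)
Days before August (Jan-Jul): 212 days
Weekday index = (6 + 212) mod 7 = 1

Tuesday


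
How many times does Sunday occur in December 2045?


December 2045 has 31 days
Anchor: Jan 1, 2045. With p = 2045 - 1 = 2044: (p + p//4 - p//100 + p//400) mod 7 = (2044 + 511 - 20 + 5) mod 7 = 2540 mod 7 = 6 -> Sunday (Mon=0 ... Sun=6)
Days before December (Jan-Nov): 334; December 1 index = (6 + 334) mod 7 = 4 -> Friday
First Sunday is December 3
Sundays: 3, 10, 17, 24, 31

5 Sundays


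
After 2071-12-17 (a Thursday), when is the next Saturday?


Current: Thursday
Target: Saturday
Days ahead: 2

Next Saturday: 2071-12-19


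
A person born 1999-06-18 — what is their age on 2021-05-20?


Birth: 1999-06-18
Reference: 2021-05-20
Year difference: 2021 - 1999 = 22
Birthday not yet reached in 2021, subtract 1

21 years old


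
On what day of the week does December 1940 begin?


Target: December 1, 1940
Anchor: Jan 1, 1940. With p = 1940 - 1 = 1939: (p + p//4 - p//100 + p//400) mod 7 = (1939 + 484 - 19 + 4) mod 7 = 2408 mod 7 = 0 -> Monday (Mon=0 ... Sun=6)
Days before December (Jan-Nov): 335 days
Weekday index = (0 + 335) mod 7 = 6

Sunday


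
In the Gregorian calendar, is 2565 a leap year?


Gregorian leap year rule: divisible by 4, but not by 100, unless also by 400.
2565 is not divisible by 4 -> not a leap year

No


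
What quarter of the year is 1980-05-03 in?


Month: May (month 5)
Q1: Jan-Mar, Q2: Apr-Jun, Q3: Jul-Sep, Q4: Oct-Dec

Q2


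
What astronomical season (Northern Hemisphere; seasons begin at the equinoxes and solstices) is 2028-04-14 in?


Date: April 14
Astronomical Spring (approx.; exact equinox/solstice day varies by year): March 20 to June 20
April 14 falls within the Spring window

Spring


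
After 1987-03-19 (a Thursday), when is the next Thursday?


Current: Thursday
Target: Thursday
Days ahead: 7

Next Thursday: 1987-03-26


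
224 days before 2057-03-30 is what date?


Start: 2057-03-30, subtract 224 days
Back 30 days from March 30 reaches February 28, 2057 -> 194 left
February 2057 has 28 days -> back to January 31, 2057 -> 166 left
January 2057 has 31 days -> back to December 31, 2056 -> 135 left
December 2056 has 31 days -> back to November 30, 2056 -> 104 left
November 2056 has 30 days -> back to October 31, 2056 -> 74 left
October 2056 has 31 days -> back to September 30, 2056 -> 43 left
September 2056 has 30 days -> back to August 31, 2056 -> 13 left
August 2056: 31 - 13 = 18 -> lands on August 18

Result: 2056-08-18


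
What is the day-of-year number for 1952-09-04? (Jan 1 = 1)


Date: September 4, 1952
Days in months 1 through 8: 244
Plus 4 days in September

Day of year: 248


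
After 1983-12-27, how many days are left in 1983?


Day of year: 361 of 365
Remaining = 365 - 361

4 days


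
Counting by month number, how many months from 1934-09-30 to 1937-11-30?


From September 1934 to November 1937
3 years * 12 = 36 months, plus 2 months = 38

38 months


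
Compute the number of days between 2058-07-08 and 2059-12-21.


From 2058-07-08 to 2059-12-21
2058-07-08: days before July = 31 + 28 + 31 + 30 + 31 + 30 = 181 (2058 is not a leap year); day of year = 181 + 8 = 189
2059-12-21: days before December = 31 + 28 + 31 + 30 + 31 + 30 + 31 + 31 + 30 + 31 + 30 = 334 (2059 is not a leap year); day of year = 334 + 21 = 355
Rest of 2058: 365 - 189 = 176
Total = 176 + 355 = 531

531 days


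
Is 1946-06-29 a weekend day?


Anchor: Jan 1, 1946. With p = 1946 - 1 = 1945: (p + p//4 - p//100 + p//400) mod 7 = (1945 + 486 - 19 + 4) mod 7 = 2416 mod 7 = 1 -> Tuesday (Mon=0 ... Sun=6)
Day of year: 180; offset = 179
Weekday index = (1 + 179) mod 7 = 5 -> Saturday
Weekend days: Saturday, Sunday

Yes


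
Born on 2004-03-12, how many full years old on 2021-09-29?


Birth: 2004-03-12
Reference: 2021-09-29
Year difference: 2021 - 2004 = 17

17 years old


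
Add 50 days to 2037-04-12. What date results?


Start: 2037-04-12, add 50 days
April 2037 has 30 days: 30 - 12 = 18 days to April 30 -> 32 left
May 2037 has 31 days -> 1 left
June 2037: 1 <= 30 -> lands on June 1

Result: 2037-06-01


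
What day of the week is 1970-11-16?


Date: November 16, 1970
Anchor: Jan 1, 1970. With p = 1970 - 1 = 1969: (p + p//4 - p//100 + p//400) mod 7 = (1969 + 492 - 19 + 4) mod 7 = 2446 mod 7 = 3 -> Thursday (Mon=0 ... Sun=6)
Days before November (Jan-Oct): 304; offset = 304 + 16 - 1 = 319
Weekday index = (3 + 319) mod 7 = 0

Day of the week: Monday


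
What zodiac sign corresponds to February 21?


Date: February 21
Conventional tropical zodiac dates: Pisces from February 19 onward; Aries starts March 21
February 21 falls within the Pisces range

Pisces


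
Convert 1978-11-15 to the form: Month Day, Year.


ISO 1978-11-15 parses as year=1978, month=11, day=15
Month 11 -> November

November 15, 1978


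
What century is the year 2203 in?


Century = (year - 1) // 100 + 1
= (2203 - 1) // 100 + 1
= 2202 // 100 + 1
= 22 + 1

23rd century


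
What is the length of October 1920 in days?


October 1920

31 days


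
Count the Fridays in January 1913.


January 1913 has 31 days
Anchor: Jan 1, 1913. With p = 1913 - 1 = 1912: (p + p//4 - p//100 + p//400) mod 7 = (1912 + 478 - 19 + 4) mod 7 = 2375 mod 7 = 2 -> Wednesday (Mon=0 ... Sun=6)
January 1 is the anchor itself -> Wednesday
First Friday is January 3
Fridays: 3, 10, 17, 24, 31

5 Fridays


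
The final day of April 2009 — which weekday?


April 2009 has 30 days
Anchor: Jan 1, 2009. With p = 2009 - 1 = 2008: (p + p//4 - p//100 + p//400) mod 7 = (2008 + 502 - 20 + 5) mod 7 = 2495 mod 7 = 3 -> Thursday (Mon=0 ... Sun=6)
Days before April (Jan-Mar): 90; April 1 index = (3 + 90) mod 7 = 2 -> Wednesday
Last day offset: 30 - 1 = 29 days
Weekday index = (2 + 29) mod 7 = 3

Thursday, April 30


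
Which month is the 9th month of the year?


Month 9 of 12

September


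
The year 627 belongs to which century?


Century = (year - 1) // 100 + 1
= (627 - 1) // 100 + 1
= 626 // 100 + 1
= 6 + 1

7th century


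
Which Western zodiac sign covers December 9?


Date: December 9
Conventional tropical zodiac dates: Sagittarius from November 22 onward; Capricorn starts December 22
December 9 falls within the Sagittarius range

Sagittarius


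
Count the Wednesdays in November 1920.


November 1920 has 30 days
Anchor: Jan 1, 1920. With p = 1920 - 1 = 1919: (p + p//4 - p//100 + p//400) mod 7 = (1919 + 479 - 19 + 4) mod 7 = 2383 mod 7 = 3 -> Thursday (Mon=0 ... Sun=6)
Days before November (Jan-Oct): 305; November 1 index = (3 + 305) mod 7 = 0 -> Monday
First Wednesday is November 3
Wednesdays: 3, 10, 17, 24

4 Wednesdays


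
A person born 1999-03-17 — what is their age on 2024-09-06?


Birth: 1999-03-17
Reference: 2024-09-06
Year difference: 2024 - 1999 = 25

25 years old


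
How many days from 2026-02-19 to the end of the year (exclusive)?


Day of year: 50 of 365
Remaining = 365 - 50

315 days


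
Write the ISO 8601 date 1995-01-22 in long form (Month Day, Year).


ISO 1995-01-22 parses as year=1995, month=01, day=22
Month 1 -> January

January 22, 1995


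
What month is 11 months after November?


November is month 11
11 + 11 = 22; wrap: 22 - 12 = 10

October


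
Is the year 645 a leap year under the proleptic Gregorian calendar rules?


Gregorian leap year rule: divisible by 4, but not by 100, unless also by 400.
645 is not divisible by 4 -> not a leap year

No


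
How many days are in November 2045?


November 2045

30 days


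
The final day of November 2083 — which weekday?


November 2083 has 30 days
Anchor: Jan 1, 2083. With p = 2083 - 1 = 2082: (p + p//4 - p//100 + p//400) mod 7 = (2082 + 520 - 20 + 5) mod 7 = 2587 mod 7 = 4 -> Friday (Mon=0 ... Sun=6)
Days before November (Jan-Oct): 304; November 1 index = (4 + 304) mod 7 = 0 -> Monday
Last day offset: 30 - 1 = 29 days
Weekday index = (0 + 29) mod 7 = 1

Tuesday, November 30
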